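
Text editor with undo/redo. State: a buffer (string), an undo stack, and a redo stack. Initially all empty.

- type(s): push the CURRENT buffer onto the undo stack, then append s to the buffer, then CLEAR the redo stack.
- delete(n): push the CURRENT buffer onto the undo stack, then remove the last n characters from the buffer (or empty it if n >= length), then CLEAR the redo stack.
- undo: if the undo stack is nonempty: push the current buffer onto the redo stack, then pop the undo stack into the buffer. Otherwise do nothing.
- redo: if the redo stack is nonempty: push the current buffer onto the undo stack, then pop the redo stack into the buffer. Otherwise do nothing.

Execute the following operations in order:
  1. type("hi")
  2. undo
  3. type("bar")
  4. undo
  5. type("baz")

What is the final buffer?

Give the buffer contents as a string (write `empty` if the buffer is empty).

Answer: baz

Derivation:
After op 1 (type): buf='hi' undo_depth=1 redo_depth=0
After op 2 (undo): buf='(empty)' undo_depth=0 redo_depth=1
After op 3 (type): buf='bar' undo_depth=1 redo_depth=0
After op 4 (undo): buf='(empty)' undo_depth=0 redo_depth=1
After op 5 (type): buf='baz' undo_depth=1 redo_depth=0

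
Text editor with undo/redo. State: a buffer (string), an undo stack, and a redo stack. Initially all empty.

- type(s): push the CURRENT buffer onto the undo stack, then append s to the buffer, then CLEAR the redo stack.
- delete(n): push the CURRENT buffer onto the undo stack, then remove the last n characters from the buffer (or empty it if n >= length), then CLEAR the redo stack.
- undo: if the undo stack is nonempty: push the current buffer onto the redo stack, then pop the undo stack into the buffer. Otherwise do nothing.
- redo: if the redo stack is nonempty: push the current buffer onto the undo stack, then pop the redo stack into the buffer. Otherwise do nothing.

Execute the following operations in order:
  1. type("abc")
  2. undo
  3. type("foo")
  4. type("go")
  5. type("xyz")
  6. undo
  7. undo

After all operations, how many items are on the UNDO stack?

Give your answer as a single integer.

Answer: 1

Derivation:
After op 1 (type): buf='abc' undo_depth=1 redo_depth=0
After op 2 (undo): buf='(empty)' undo_depth=0 redo_depth=1
After op 3 (type): buf='foo' undo_depth=1 redo_depth=0
After op 4 (type): buf='foogo' undo_depth=2 redo_depth=0
After op 5 (type): buf='foogoxyz' undo_depth=3 redo_depth=0
After op 6 (undo): buf='foogo' undo_depth=2 redo_depth=1
After op 7 (undo): buf='foo' undo_depth=1 redo_depth=2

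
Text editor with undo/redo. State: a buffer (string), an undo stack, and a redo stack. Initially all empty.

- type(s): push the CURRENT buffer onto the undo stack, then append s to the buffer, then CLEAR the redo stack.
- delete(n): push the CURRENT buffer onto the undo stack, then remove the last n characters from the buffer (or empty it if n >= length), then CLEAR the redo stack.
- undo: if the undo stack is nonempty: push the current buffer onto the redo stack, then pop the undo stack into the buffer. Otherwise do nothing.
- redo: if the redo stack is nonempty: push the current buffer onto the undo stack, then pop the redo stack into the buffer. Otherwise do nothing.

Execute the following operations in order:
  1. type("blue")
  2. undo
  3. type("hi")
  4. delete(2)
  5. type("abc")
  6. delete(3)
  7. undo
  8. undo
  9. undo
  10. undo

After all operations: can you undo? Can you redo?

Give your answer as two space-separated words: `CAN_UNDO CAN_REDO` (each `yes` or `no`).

After op 1 (type): buf='blue' undo_depth=1 redo_depth=0
After op 2 (undo): buf='(empty)' undo_depth=0 redo_depth=1
After op 3 (type): buf='hi' undo_depth=1 redo_depth=0
After op 4 (delete): buf='(empty)' undo_depth=2 redo_depth=0
After op 5 (type): buf='abc' undo_depth=3 redo_depth=0
After op 6 (delete): buf='(empty)' undo_depth=4 redo_depth=0
After op 7 (undo): buf='abc' undo_depth=3 redo_depth=1
After op 8 (undo): buf='(empty)' undo_depth=2 redo_depth=2
After op 9 (undo): buf='hi' undo_depth=1 redo_depth=3
After op 10 (undo): buf='(empty)' undo_depth=0 redo_depth=4

Answer: no yes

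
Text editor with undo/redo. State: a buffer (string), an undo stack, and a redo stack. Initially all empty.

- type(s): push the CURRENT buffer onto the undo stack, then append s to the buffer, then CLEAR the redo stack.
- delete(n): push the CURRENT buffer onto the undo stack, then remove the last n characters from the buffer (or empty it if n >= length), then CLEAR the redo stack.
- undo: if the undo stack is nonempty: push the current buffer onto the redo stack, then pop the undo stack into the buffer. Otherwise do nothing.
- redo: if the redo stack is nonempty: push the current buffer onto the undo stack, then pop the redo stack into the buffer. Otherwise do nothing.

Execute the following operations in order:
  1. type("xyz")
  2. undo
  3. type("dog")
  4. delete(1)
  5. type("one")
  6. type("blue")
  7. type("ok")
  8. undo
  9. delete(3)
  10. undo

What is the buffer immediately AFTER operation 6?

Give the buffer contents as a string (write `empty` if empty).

Answer: dooneblue

Derivation:
After op 1 (type): buf='xyz' undo_depth=1 redo_depth=0
After op 2 (undo): buf='(empty)' undo_depth=0 redo_depth=1
After op 3 (type): buf='dog' undo_depth=1 redo_depth=0
After op 4 (delete): buf='do' undo_depth=2 redo_depth=0
After op 5 (type): buf='doone' undo_depth=3 redo_depth=0
After op 6 (type): buf='dooneblue' undo_depth=4 redo_depth=0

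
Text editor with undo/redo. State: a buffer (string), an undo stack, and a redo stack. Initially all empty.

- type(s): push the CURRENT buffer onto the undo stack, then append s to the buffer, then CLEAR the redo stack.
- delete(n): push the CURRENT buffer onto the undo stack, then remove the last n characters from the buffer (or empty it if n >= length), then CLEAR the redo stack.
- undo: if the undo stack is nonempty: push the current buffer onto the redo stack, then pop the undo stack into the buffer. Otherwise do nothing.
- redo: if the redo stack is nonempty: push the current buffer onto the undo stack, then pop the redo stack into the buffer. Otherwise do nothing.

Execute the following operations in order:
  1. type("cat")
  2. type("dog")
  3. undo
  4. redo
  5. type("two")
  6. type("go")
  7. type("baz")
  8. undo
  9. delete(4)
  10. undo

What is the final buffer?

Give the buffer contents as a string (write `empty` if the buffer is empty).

Answer: catdogtwogo

Derivation:
After op 1 (type): buf='cat' undo_depth=1 redo_depth=0
After op 2 (type): buf='catdog' undo_depth=2 redo_depth=0
After op 3 (undo): buf='cat' undo_depth=1 redo_depth=1
After op 4 (redo): buf='catdog' undo_depth=2 redo_depth=0
After op 5 (type): buf='catdogtwo' undo_depth=3 redo_depth=0
After op 6 (type): buf='catdogtwogo' undo_depth=4 redo_depth=0
After op 7 (type): buf='catdogtwogobaz' undo_depth=5 redo_depth=0
After op 8 (undo): buf='catdogtwogo' undo_depth=4 redo_depth=1
After op 9 (delete): buf='catdogt' undo_depth=5 redo_depth=0
After op 10 (undo): buf='catdogtwogo' undo_depth=4 redo_depth=1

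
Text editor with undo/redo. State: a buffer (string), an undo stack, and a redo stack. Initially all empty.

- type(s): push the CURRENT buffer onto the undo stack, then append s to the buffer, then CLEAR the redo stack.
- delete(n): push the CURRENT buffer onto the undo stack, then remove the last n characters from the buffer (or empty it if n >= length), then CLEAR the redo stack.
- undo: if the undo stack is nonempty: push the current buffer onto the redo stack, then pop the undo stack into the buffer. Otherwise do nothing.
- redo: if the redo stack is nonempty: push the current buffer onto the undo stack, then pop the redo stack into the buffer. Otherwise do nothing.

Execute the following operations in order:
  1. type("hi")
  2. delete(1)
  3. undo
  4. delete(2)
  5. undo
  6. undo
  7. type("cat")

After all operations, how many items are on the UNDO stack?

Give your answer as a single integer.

After op 1 (type): buf='hi' undo_depth=1 redo_depth=0
After op 2 (delete): buf='h' undo_depth=2 redo_depth=0
After op 3 (undo): buf='hi' undo_depth=1 redo_depth=1
After op 4 (delete): buf='(empty)' undo_depth=2 redo_depth=0
After op 5 (undo): buf='hi' undo_depth=1 redo_depth=1
After op 6 (undo): buf='(empty)' undo_depth=0 redo_depth=2
After op 7 (type): buf='cat' undo_depth=1 redo_depth=0

Answer: 1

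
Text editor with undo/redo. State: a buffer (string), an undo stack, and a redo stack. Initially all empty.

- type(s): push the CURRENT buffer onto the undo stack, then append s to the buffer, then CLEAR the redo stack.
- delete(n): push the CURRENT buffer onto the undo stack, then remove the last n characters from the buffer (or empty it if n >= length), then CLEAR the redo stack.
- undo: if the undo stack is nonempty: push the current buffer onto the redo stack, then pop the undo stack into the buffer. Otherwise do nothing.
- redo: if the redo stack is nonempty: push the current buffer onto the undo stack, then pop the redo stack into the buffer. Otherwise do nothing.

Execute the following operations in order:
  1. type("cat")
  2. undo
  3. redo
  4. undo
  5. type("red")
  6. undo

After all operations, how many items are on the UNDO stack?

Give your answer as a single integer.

Answer: 0

Derivation:
After op 1 (type): buf='cat' undo_depth=1 redo_depth=0
After op 2 (undo): buf='(empty)' undo_depth=0 redo_depth=1
After op 3 (redo): buf='cat' undo_depth=1 redo_depth=0
After op 4 (undo): buf='(empty)' undo_depth=0 redo_depth=1
After op 5 (type): buf='red' undo_depth=1 redo_depth=0
After op 6 (undo): buf='(empty)' undo_depth=0 redo_depth=1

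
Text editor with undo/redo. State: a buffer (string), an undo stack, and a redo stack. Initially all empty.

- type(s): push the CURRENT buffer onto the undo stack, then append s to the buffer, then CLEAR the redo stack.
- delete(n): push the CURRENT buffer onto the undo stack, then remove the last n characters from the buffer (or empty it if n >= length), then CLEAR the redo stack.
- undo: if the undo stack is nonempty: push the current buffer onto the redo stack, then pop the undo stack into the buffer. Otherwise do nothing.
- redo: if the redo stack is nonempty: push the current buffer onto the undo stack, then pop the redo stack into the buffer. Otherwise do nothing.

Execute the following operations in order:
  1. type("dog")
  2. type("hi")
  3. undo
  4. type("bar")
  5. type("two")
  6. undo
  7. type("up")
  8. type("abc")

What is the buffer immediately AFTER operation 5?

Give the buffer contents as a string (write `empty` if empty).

After op 1 (type): buf='dog' undo_depth=1 redo_depth=0
After op 2 (type): buf='doghi' undo_depth=2 redo_depth=0
After op 3 (undo): buf='dog' undo_depth=1 redo_depth=1
After op 4 (type): buf='dogbar' undo_depth=2 redo_depth=0
After op 5 (type): buf='dogbartwo' undo_depth=3 redo_depth=0

Answer: dogbartwo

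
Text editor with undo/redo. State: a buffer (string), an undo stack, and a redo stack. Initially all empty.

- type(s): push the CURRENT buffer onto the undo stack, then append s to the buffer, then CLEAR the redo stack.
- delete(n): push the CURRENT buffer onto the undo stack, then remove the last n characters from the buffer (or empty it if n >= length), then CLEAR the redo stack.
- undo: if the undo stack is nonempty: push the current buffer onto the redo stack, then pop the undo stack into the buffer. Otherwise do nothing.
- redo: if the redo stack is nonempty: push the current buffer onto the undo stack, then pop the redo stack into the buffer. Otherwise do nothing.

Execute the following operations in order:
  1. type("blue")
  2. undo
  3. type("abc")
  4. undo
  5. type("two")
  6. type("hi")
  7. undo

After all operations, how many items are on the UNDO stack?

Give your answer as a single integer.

Answer: 1

Derivation:
After op 1 (type): buf='blue' undo_depth=1 redo_depth=0
After op 2 (undo): buf='(empty)' undo_depth=0 redo_depth=1
After op 3 (type): buf='abc' undo_depth=1 redo_depth=0
After op 4 (undo): buf='(empty)' undo_depth=0 redo_depth=1
After op 5 (type): buf='two' undo_depth=1 redo_depth=0
After op 6 (type): buf='twohi' undo_depth=2 redo_depth=0
After op 7 (undo): buf='two' undo_depth=1 redo_depth=1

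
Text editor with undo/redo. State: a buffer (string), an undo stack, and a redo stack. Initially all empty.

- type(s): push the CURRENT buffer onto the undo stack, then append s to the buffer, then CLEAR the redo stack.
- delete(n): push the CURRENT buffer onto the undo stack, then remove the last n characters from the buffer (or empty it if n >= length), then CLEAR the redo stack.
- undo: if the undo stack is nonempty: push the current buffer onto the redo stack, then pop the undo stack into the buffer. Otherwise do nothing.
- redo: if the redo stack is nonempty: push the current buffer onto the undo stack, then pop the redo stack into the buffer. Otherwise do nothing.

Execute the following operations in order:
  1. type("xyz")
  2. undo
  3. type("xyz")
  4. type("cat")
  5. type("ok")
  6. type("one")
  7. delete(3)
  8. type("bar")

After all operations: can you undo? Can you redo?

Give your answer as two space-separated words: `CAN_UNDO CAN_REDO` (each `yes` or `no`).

After op 1 (type): buf='xyz' undo_depth=1 redo_depth=0
After op 2 (undo): buf='(empty)' undo_depth=0 redo_depth=1
After op 3 (type): buf='xyz' undo_depth=1 redo_depth=0
After op 4 (type): buf='xyzcat' undo_depth=2 redo_depth=0
After op 5 (type): buf='xyzcatok' undo_depth=3 redo_depth=0
After op 6 (type): buf='xyzcatokone' undo_depth=4 redo_depth=0
After op 7 (delete): buf='xyzcatok' undo_depth=5 redo_depth=0
After op 8 (type): buf='xyzcatokbar' undo_depth=6 redo_depth=0

Answer: yes no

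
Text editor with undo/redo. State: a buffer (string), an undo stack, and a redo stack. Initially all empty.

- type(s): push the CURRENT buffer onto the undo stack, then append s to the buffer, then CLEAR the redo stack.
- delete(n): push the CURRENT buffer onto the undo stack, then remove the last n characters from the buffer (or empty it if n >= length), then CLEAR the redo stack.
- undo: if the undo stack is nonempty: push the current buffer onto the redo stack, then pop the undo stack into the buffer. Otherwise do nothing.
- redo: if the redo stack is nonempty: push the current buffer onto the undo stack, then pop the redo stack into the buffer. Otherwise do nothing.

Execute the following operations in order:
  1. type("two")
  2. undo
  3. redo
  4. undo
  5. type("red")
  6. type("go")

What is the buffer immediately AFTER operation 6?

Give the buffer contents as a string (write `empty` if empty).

Answer: redgo

Derivation:
After op 1 (type): buf='two' undo_depth=1 redo_depth=0
After op 2 (undo): buf='(empty)' undo_depth=0 redo_depth=1
After op 3 (redo): buf='two' undo_depth=1 redo_depth=0
After op 4 (undo): buf='(empty)' undo_depth=0 redo_depth=1
After op 5 (type): buf='red' undo_depth=1 redo_depth=0
After op 6 (type): buf='redgo' undo_depth=2 redo_depth=0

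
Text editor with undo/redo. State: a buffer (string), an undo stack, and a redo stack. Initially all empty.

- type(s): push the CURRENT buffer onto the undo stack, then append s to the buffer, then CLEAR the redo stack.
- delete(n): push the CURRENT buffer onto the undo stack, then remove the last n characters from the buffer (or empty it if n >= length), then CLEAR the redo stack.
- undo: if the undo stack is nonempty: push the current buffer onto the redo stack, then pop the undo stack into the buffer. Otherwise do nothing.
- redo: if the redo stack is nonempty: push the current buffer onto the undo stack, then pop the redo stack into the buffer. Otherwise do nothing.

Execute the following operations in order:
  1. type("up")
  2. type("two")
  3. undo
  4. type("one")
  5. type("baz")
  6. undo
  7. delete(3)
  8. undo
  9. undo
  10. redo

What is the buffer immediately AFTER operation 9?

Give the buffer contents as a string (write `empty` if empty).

After op 1 (type): buf='up' undo_depth=1 redo_depth=0
After op 2 (type): buf='uptwo' undo_depth=2 redo_depth=0
After op 3 (undo): buf='up' undo_depth=1 redo_depth=1
After op 4 (type): buf='upone' undo_depth=2 redo_depth=0
After op 5 (type): buf='uponebaz' undo_depth=3 redo_depth=0
After op 6 (undo): buf='upone' undo_depth=2 redo_depth=1
After op 7 (delete): buf='up' undo_depth=3 redo_depth=0
After op 8 (undo): buf='upone' undo_depth=2 redo_depth=1
After op 9 (undo): buf='up' undo_depth=1 redo_depth=2

Answer: up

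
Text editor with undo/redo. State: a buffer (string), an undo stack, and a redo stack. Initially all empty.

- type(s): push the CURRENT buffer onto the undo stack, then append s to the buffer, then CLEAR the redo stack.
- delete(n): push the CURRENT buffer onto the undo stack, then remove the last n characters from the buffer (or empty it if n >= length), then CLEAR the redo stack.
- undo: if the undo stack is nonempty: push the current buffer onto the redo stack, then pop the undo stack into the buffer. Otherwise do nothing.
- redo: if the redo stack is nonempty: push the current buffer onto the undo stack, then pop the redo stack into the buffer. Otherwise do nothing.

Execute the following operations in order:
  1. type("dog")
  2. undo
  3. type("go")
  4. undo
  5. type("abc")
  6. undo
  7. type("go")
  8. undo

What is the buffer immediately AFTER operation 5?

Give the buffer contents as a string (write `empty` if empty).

After op 1 (type): buf='dog' undo_depth=1 redo_depth=0
After op 2 (undo): buf='(empty)' undo_depth=0 redo_depth=1
After op 3 (type): buf='go' undo_depth=1 redo_depth=0
After op 4 (undo): buf='(empty)' undo_depth=0 redo_depth=1
After op 5 (type): buf='abc' undo_depth=1 redo_depth=0

Answer: abc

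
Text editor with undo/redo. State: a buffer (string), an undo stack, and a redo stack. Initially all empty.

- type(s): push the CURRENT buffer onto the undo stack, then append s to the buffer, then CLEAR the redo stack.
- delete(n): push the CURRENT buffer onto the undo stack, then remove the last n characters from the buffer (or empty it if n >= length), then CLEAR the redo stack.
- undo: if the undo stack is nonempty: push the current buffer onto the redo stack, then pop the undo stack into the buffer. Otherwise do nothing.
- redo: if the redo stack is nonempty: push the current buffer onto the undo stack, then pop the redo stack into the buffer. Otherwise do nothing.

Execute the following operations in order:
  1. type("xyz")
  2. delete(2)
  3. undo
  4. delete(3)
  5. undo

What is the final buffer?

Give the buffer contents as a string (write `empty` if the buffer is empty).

Answer: xyz

Derivation:
After op 1 (type): buf='xyz' undo_depth=1 redo_depth=0
After op 2 (delete): buf='x' undo_depth=2 redo_depth=0
After op 3 (undo): buf='xyz' undo_depth=1 redo_depth=1
After op 4 (delete): buf='(empty)' undo_depth=2 redo_depth=0
After op 5 (undo): buf='xyz' undo_depth=1 redo_depth=1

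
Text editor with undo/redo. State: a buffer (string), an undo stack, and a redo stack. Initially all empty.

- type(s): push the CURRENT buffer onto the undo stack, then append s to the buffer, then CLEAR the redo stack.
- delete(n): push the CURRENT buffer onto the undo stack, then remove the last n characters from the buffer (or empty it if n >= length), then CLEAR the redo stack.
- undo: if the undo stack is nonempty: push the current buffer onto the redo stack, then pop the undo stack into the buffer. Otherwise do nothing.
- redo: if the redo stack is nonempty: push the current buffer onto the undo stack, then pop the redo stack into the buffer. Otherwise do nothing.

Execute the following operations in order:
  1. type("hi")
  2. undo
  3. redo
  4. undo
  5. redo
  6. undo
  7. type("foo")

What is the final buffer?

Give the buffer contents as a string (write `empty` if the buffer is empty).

After op 1 (type): buf='hi' undo_depth=1 redo_depth=0
After op 2 (undo): buf='(empty)' undo_depth=0 redo_depth=1
After op 3 (redo): buf='hi' undo_depth=1 redo_depth=0
After op 4 (undo): buf='(empty)' undo_depth=0 redo_depth=1
After op 5 (redo): buf='hi' undo_depth=1 redo_depth=0
After op 6 (undo): buf='(empty)' undo_depth=0 redo_depth=1
After op 7 (type): buf='foo' undo_depth=1 redo_depth=0

Answer: foo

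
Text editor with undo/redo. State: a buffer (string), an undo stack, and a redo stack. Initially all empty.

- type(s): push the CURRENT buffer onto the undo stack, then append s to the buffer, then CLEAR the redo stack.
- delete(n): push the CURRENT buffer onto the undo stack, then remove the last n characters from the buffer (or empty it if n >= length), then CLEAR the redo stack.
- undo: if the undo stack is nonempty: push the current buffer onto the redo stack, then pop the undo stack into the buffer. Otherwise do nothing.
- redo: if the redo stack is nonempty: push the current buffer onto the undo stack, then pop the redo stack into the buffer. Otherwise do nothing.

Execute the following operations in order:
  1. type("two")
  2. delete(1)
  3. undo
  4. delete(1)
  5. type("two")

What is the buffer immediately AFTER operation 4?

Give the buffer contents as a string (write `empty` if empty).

After op 1 (type): buf='two' undo_depth=1 redo_depth=0
After op 2 (delete): buf='tw' undo_depth=2 redo_depth=0
After op 3 (undo): buf='two' undo_depth=1 redo_depth=1
After op 4 (delete): buf='tw' undo_depth=2 redo_depth=0

Answer: tw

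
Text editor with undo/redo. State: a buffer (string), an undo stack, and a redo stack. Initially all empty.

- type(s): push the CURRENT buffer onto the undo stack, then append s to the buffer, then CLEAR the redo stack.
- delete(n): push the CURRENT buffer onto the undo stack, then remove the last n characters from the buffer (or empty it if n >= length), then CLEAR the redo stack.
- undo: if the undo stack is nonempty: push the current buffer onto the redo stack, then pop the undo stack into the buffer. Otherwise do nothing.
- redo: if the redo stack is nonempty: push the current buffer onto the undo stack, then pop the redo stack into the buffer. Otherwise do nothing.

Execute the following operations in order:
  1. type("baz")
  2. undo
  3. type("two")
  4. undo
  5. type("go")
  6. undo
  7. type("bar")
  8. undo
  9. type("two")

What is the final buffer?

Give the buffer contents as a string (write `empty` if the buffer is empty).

After op 1 (type): buf='baz' undo_depth=1 redo_depth=0
After op 2 (undo): buf='(empty)' undo_depth=0 redo_depth=1
After op 3 (type): buf='two' undo_depth=1 redo_depth=0
After op 4 (undo): buf='(empty)' undo_depth=0 redo_depth=1
After op 5 (type): buf='go' undo_depth=1 redo_depth=0
After op 6 (undo): buf='(empty)' undo_depth=0 redo_depth=1
After op 7 (type): buf='bar' undo_depth=1 redo_depth=0
After op 8 (undo): buf='(empty)' undo_depth=0 redo_depth=1
After op 9 (type): buf='two' undo_depth=1 redo_depth=0

Answer: two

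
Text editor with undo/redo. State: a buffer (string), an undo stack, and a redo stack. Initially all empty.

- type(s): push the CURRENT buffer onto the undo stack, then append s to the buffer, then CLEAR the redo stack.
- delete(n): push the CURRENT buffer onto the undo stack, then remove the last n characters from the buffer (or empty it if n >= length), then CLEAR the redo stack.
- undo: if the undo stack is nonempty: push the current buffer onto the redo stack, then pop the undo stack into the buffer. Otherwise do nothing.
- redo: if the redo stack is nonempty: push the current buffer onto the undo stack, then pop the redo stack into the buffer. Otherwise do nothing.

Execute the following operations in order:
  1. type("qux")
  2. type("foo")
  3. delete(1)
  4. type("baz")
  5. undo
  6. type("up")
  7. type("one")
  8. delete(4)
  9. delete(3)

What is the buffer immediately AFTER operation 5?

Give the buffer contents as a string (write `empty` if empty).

After op 1 (type): buf='qux' undo_depth=1 redo_depth=0
After op 2 (type): buf='quxfoo' undo_depth=2 redo_depth=0
After op 3 (delete): buf='quxfo' undo_depth=3 redo_depth=0
After op 4 (type): buf='quxfobaz' undo_depth=4 redo_depth=0
After op 5 (undo): buf='quxfo' undo_depth=3 redo_depth=1

Answer: quxfo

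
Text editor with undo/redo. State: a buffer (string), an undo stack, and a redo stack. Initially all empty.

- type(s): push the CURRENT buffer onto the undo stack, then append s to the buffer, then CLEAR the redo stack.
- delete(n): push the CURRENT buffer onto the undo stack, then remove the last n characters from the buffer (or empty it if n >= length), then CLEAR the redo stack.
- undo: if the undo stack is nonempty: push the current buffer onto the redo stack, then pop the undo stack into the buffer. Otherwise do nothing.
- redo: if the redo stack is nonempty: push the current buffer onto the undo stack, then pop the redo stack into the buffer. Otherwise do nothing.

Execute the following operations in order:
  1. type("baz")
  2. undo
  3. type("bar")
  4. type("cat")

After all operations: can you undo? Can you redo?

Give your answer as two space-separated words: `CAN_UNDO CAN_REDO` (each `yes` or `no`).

Answer: yes no

Derivation:
After op 1 (type): buf='baz' undo_depth=1 redo_depth=0
After op 2 (undo): buf='(empty)' undo_depth=0 redo_depth=1
After op 3 (type): buf='bar' undo_depth=1 redo_depth=0
After op 4 (type): buf='barcat' undo_depth=2 redo_depth=0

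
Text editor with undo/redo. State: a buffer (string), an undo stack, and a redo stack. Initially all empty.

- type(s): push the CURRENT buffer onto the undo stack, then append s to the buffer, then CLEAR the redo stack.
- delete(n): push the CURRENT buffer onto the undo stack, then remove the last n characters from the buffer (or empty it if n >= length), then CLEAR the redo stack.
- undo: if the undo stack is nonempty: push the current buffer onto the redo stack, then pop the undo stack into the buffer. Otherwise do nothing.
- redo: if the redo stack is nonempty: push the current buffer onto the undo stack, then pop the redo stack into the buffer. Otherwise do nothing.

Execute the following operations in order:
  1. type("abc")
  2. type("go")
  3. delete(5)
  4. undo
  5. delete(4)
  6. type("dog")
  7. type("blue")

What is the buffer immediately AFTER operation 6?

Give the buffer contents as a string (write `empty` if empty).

After op 1 (type): buf='abc' undo_depth=1 redo_depth=0
After op 2 (type): buf='abcgo' undo_depth=2 redo_depth=0
After op 3 (delete): buf='(empty)' undo_depth=3 redo_depth=0
After op 4 (undo): buf='abcgo' undo_depth=2 redo_depth=1
After op 5 (delete): buf='a' undo_depth=3 redo_depth=0
After op 6 (type): buf='adog' undo_depth=4 redo_depth=0

Answer: adog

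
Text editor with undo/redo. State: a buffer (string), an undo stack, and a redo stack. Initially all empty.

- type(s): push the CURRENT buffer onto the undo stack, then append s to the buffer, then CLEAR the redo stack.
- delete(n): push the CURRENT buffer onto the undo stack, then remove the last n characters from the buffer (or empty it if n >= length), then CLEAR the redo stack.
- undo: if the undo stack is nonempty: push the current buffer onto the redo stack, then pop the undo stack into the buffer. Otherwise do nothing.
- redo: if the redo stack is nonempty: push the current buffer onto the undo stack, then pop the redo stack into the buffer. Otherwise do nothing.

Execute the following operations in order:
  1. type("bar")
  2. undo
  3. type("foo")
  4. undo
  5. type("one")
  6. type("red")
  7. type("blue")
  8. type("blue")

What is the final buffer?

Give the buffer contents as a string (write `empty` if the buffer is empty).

After op 1 (type): buf='bar' undo_depth=1 redo_depth=0
After op 2 (undo): buf='(empty)' undo_depth=0 redo_depth=1
After op 3 (type): buf='foo' undo_depth=1 redo_depth=0
After op 4 (undo): buf='(empty)' undo_depth=0 redo_depth=1
After op 5 (type): buf='one' undo_depth=1 redo_depth=0
After op 6 (type): buf='onered' undo_depth=2 redo_depth=0
After op 7 (type): buf='oneredblue' undo_depth=3 redo_depth=0
After op 8 (type): buf='oneredblueblue' undo_depth=4 redo_depth=0

Answer: oneredblueblue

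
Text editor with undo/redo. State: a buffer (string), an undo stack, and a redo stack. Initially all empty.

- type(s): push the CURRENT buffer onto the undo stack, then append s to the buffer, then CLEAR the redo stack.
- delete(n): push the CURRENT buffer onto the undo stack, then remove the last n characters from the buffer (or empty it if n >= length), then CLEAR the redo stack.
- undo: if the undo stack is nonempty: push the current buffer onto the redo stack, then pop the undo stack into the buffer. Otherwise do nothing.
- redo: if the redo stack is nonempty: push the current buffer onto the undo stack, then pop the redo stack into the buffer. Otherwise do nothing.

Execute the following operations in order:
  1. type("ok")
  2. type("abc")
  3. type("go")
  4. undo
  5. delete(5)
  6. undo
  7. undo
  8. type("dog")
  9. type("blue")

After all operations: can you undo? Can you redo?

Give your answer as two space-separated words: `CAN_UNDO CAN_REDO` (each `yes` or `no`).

Answer: yes no

Derivation:
After op 1 (type): buf='ok' undo_depth=1 redo_depth=0
After op 2 (type): buf='okabc' undo_depth=2 redo_depth=0
After op 3 (type): buf='okabcgo' undo_depth=3 redo_depth=0
After op 4 (undo): buf='okabc' undo_depth=2 redo_depth=1
After op 5 (delete): buf='(empty)' undo_depth=3 redo_depth=0
After op 6 (undo): buf='okabc' undo_depth=2 redo_depth=1
After op 7 (undo): buf='ok' undo_depth=1 redo_depth=2
After op 8 (type): buf='okdog' undo_depth=2 redo_depth=0
After op 9 (type): buf='okdogblue' undo_depth=3 redo_depth=0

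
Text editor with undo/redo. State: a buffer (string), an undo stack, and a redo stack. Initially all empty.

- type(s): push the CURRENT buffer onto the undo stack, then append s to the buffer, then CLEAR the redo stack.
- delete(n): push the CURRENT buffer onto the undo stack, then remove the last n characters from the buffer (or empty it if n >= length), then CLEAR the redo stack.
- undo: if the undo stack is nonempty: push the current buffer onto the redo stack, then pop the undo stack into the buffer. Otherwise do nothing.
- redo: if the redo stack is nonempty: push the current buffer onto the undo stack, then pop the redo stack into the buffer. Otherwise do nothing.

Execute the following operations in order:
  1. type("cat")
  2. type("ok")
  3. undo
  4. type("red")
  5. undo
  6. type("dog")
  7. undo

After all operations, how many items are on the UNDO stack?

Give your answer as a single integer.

Answer: 1

Derivation:
After op 1 (type): buf='cat' undo_depth=1 redo_depth=0
After op 2 (type): buf='catok' undo_depth=2 redo_depth=0
After op 3 (undo): buf='cat' undo_depth=1 redo_depth=1
After op 4 (type): buf='catred' undo_depth=2 redo_depth=0
After op 5 (undo): buf='cat' undo_depth=1 redo_depth=1
After op 6 (type): buf='catdog' undo_depth=2 redo_depth=0
After op 7 (undo): buf='cat' undo_depth=1 redo_depth=1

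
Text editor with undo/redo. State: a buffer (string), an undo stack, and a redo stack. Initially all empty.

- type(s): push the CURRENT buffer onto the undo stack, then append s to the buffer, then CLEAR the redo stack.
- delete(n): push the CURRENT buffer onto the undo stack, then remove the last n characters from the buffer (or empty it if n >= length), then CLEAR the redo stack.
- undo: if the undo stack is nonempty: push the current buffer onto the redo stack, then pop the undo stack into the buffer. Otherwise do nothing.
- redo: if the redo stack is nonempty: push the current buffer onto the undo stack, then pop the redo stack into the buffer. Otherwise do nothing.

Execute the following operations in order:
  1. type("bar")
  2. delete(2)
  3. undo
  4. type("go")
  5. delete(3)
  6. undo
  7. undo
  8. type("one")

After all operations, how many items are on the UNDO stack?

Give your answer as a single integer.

After op 1 (type): buf='bar' undo_depth=1 redo_depth=0
After op 2 (delete): buf='b' undo_depth=2 redo_depth=0
After op 3 (undo): buf='bar' undo_depth=1 redo_depth=1
After op 4 (type): buf='bargo' undo_depth=2 redo_depth=0
After op 5 (delete): buf='ba' undo_depth=3 redo_depth=0
After op 6 (undo): buf='bargo' undo_depth=2 redo_depth=1
After op 7 (undo): buf='bar' undo_depth=1 redo_depth=2
After op 8 (type): buf='barone' undo_depth=2 redo_depth=0

Answer: 2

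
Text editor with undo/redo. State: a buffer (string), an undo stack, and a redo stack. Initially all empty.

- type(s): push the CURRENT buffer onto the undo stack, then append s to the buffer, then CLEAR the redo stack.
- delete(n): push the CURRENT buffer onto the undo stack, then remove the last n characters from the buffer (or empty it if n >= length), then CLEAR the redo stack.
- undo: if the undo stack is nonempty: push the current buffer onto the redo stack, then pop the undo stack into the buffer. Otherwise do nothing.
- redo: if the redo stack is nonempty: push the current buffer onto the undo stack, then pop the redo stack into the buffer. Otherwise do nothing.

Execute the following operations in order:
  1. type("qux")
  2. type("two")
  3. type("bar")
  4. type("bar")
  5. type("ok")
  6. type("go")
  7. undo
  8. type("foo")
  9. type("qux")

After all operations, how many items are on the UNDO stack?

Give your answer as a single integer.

Answer: 7

Derivation:
After op 1 (type): buf='qux' undo_depth=1 redo_depth=0
After op 2 (type): buf='quxtwo' undo_depth=2 redo_depth=0
After op 3 (type): buf='quxtwobar' undo_depth=3 redo_depth=0
After op 4 (type): buf='quxtwobarbar' undo_depth=4 redo_depth=0
After op 5 (type): buf='quxtwobarbarok' undo_depth=5 redo_depth=0
After op 6 (type): buf='quxtwobarbarokgo' undo_depth=6 redo_depth=0
After op 7 (undo): buf='quxtwobarbarok' undo_depth=5 redo_depth=1
After op 8 (type): buf='quxtwobarbarokfoo' undo_depth=6 redo_depth=0
After op 9 (type): buf='quxtwobarbarokfooqux' undo_depth=7 redo_depth=0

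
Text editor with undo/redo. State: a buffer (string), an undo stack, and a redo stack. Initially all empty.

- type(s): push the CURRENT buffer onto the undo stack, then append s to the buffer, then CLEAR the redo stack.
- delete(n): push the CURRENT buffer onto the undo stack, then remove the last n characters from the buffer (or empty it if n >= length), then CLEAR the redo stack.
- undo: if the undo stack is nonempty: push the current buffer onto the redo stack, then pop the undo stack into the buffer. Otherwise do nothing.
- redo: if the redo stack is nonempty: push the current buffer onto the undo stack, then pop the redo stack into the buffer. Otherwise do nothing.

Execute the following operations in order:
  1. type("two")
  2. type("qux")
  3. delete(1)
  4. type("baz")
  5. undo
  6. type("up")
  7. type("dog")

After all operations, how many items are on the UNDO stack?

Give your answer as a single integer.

After op 1 (type): buf='two' undo_depth=1 redo_depth=0
After op 2 (type): buf='twoqux' undo_depth=2 redo_depth=0
After op 3 (delete): buf='twoqu' undo_depth=3 redo_depth=0
After op 4 (type): buf='twoqubaz' undo_depth=4 redo_depth=0
After op 5 (undo): buf='twoqu' undo_depth=3 redo_depth=1
After op 6 (type): buf='twoquup' undo_depth=4 redo_depth=0
After op 7 (type): buf='twoquupdog' undo_depth=5 redo_depth=0

Answer: 5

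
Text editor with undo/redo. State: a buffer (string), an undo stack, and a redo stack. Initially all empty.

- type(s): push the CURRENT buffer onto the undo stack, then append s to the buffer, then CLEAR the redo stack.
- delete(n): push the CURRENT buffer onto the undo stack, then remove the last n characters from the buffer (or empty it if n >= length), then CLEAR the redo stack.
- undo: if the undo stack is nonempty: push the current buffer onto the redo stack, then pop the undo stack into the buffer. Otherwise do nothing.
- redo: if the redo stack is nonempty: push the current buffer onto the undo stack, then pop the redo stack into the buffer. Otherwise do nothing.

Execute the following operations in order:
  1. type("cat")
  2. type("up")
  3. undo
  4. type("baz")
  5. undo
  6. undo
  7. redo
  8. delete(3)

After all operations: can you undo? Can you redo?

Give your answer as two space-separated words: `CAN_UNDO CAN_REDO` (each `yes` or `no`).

Answer: yes no

Derivation:
After op 1 (type): buf='cat' undo_depth=1 redo_depth=0
After op 2 (type): buf='catup' undo_depth=2 redo_depth=0
After op 3 (undo): buf='cat' undo_depth=1 redo_depth=1
After op 4 (type): buf='catbaz' undo_depth=2 redo_depth=0
After op 5 (undo): buf='cat' undo_depth=1 redo_depth=1
After op 6 (undo): buf='(empty)' undo_depth=0 redo_depth=2
After op 7 (redo): buf='cat' undo_depth=1 redo_depth=1
After op 8 (delete): buf='(empty)' undo_depth=2 redo_depth=0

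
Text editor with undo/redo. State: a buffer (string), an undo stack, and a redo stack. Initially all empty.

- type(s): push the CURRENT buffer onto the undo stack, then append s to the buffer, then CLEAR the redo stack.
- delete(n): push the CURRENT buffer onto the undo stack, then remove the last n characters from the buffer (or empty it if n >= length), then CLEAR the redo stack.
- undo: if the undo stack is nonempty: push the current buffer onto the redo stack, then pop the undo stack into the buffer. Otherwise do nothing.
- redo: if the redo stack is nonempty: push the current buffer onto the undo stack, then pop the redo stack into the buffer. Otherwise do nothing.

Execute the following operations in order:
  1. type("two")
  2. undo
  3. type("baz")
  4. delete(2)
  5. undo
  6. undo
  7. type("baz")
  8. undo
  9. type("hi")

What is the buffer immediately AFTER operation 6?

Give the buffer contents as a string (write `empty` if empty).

Answer: empty

Derivation:
After op 1 (type): buf='two' undo_depth=1 redo_depth=0
After op 2 (undo): buf='(empty)' undo_depth=0 redo_depth=1
After op 3 (type): buf='baz' undo_depth=1 redo_depth=0
After op 4 (delete): buf='b' undo_depth=2 redo_depth=0
After op 5 (undo): buf='baz' undo_depth=1 redo_depth=1
After op 6 (undo): buf='(empty)' undo_depth=0 redo_depth=2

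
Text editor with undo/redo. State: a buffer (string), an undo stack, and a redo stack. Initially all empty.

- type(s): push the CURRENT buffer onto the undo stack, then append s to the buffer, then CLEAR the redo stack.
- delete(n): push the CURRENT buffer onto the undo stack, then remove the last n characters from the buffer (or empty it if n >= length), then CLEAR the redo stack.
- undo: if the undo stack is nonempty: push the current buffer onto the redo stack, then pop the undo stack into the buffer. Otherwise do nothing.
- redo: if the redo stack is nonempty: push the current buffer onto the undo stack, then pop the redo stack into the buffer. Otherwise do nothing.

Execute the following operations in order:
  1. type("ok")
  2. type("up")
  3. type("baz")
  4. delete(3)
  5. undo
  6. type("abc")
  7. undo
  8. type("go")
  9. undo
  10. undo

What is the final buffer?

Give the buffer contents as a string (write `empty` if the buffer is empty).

Answer: okup

Derivation:
After op 1 (type): buf='ok' undo_depth=1 redo_depth=0
After op 2 (type): buf='okup' undo_depth=2 redo_depth=0
After op 3 (type): buf='okupbaz' undo_depth=3 redo_depth=0
After op 4 (delete): buf='okup' undo_depth=4 redo_depth=0
After op 5 (undo): buf='okupbaz' undo_depth=3 redo_depth=1
After op 6 (type): buf='okupbazabc' undo_depth=4 redo_depth=0
After op 7 (undo): buf='okupbaz' undo_depth=3 redo_depth=1
After op 8 (type): buf='okupbazgo' undo_depth=4 redo_depth=0
After op 9 (undo): buf='okupbaz' undo_depth=3 redo_depth=1
After op 10 (undo): buf='okup' undo_depth=2 redo_depth=2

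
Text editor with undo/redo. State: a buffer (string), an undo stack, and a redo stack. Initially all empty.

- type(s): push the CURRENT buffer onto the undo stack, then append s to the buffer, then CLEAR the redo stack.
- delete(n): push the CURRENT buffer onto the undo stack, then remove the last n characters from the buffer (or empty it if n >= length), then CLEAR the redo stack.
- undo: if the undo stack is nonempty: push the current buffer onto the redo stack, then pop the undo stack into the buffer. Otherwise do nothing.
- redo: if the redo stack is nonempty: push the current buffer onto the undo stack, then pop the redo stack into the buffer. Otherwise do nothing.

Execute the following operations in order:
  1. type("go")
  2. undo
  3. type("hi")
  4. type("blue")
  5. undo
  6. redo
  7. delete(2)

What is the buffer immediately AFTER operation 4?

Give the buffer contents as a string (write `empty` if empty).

Answer: hiblue

Derivation:
After op 1 (type): buf='go' undo_depth=1 redo_depth=0
After op 2 (undo): buf='(empty)' undo_depth=0 redo_depth=1
After op 3 (type): buf='hi' undo_depth=1 redo_depth=0
After op 4 (type): buf='hiblue' undo_depth=2 redo_depth=0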